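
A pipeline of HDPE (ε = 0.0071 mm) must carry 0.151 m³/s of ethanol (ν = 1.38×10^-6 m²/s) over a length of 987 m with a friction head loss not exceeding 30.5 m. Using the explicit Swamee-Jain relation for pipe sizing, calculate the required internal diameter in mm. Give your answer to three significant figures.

Swamee-Jain (Type III): D = 0.66·[ε^1.25·(LQ²/(gh_f))^4.75 + ν·Q^9.4·(L/(gh_f))^5.2]^0.04
LQ²/(gh_f) = 0.07521; L/(gh_f) = 3.299
Term 1 = ε^1.25·(…)^4.75 = 1.68×10^-12; Term 2 = ν·Q^9.4·(…)^5.2 = 1.31×10^-11
D = 0.66·(1.68×10^-12 + 1.31×10^-11)^0.04 = 0.2434 m = 243 mm
Check: V = 3.24 m/s, Re = 5.72×10^5, f = 0.01327, h_f = 28.9 m ≈ 30.5 m ✓

D ≈ 243 mm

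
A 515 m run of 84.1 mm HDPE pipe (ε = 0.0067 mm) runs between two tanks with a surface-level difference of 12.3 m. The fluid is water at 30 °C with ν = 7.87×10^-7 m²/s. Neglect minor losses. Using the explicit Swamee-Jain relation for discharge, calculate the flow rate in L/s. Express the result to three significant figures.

Q ≈ 8.50 L/s

Swamee-Jain (Type II): Q = -0.965·√(gD⁵h_f/L)·ln[ε/(3.7D) + √(3.17ν²L/(gD³h_f))]
√(gD⁵h_f/L) = √(9.81·0.0841⁵·12.3/515) = 9.928×10^-4
ε/(3.7D) = 2.15×10^-5; √(3.17ν²L/(gD³h_f)) = 1.19×10^-4
Q = -0.965·9.928×10^-4·ln(1.402×10^-4) = 0.008500 m³/s
Check: V = 1.53 m/s, Re = 1.64×10^5, f = 0.01678, h_f = 12.3 m ≈ 12.3 m ✓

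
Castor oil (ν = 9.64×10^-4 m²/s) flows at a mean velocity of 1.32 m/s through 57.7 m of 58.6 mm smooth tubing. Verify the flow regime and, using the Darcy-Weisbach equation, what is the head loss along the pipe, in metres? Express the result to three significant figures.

Re = VD/ν = 1.32·0.05860/9.64×10^-4 = 80.2 → laminar (Re < 2300)
f = 64/Re = 0.7976
h_f = f(L/D)V²/(2g) = 0.7976·(57.7/0.05860)·1.32²/(2·9.81) = 69.74 m

h_f ≈ 69.7 m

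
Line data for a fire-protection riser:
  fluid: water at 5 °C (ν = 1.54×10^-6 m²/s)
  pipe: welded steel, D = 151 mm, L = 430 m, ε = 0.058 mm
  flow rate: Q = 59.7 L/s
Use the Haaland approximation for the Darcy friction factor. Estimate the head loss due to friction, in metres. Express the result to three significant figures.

h_f ≈ 27.8 m

V = 4Q/(πD²) = 4·0.0597/(π·0.151²) = 3.334 m/s
Re = VD/ν = 3.334·0.151/1.54×10^-6 = 3.27×10^5 → turbulent
ε/D = 0.058/151 = 3.84×10^-4
Haaland: f = 0.01725
h_f = f(L/D)V²/(2g) = 0.01725·(430/0.151)·3.334²/(2·9.81) = 27.83 m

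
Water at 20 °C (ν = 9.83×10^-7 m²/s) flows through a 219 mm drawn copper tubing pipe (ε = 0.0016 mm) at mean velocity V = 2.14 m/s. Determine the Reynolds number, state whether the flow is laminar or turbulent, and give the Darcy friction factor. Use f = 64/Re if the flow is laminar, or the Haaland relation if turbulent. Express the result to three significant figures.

Re ≈ 4.77×10^5; turbulent; f ≈ 0.0133

Re = VD/ν = 2.140·0.219/9.83×10^-7 = 4.77×10^5
Re > 4000 → turbulent; ε/D = 7.31×10^-6
Haaland: f = 0.01325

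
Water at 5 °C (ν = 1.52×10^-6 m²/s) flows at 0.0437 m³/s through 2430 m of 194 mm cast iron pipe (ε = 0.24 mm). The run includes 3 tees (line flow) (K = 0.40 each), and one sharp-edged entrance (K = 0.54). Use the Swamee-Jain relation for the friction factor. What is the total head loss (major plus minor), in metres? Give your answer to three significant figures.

H_L ≈ 31.1 m

V = 4Q/(πD²) = 1.478 m/s; V²/2g = 0.1114 m
Re = 1.89×10^5, ε/D = 0.00124 → f = 0.02215 (Swamee-Jain)
Major: h_f = f(L/D)·V²/2g = 0.02215·12526·0.1114 = 30.91 m
Minor: ΣK = 1.74; h_m = ΣK·V²/2g = 0.1938 m
Total H_L = 30.91 + 0.1938 = 31.10 m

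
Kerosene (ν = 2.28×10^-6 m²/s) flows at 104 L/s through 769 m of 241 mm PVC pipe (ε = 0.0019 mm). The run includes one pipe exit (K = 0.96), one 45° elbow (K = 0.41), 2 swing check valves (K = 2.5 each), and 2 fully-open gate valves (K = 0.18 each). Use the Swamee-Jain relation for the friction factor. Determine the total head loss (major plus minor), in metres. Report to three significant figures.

H_L ≈ 14.5 m

V = 4Q/(πD²) = 2.280 m/s; V²/2g = 0.2649 m
Re = 2.41×10^5, ε/D = 7.88×10^-6 → f = 0.01506 (Swamee-Jain)
Major: h_f = f(L/D)·V²/2g = 0.01506·3191·0.2649 = 12.73 m
Minor: ΣK = 6.73; h_m = ΣK·V²/2g = 1.783 m
Total H_L = 12.73 + 1.783 = 14.52 m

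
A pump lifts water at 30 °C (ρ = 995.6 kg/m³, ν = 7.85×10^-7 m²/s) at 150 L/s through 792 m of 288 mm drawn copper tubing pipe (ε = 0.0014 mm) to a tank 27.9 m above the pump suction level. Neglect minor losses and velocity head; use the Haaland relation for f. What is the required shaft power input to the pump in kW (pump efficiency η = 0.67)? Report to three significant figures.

V = 4Q/(πD²) = 2.303 m/s; Re = 8.45×10^5; ε/D = 4.86×10^-6; f = 0.01200
h_f = f(L/D)V²/2g = 8.914 m
Total head H = z + h_f = 27.9 + 8.914 = 36.81 m
P_hyd = ρgQH = 995.6·9.81·0.150·36.81 = 53.93 kW
P_shaft = P_hyd/η = 53.93/0.67 = 80.50 kW

P_shaft ≈ 80.5 kW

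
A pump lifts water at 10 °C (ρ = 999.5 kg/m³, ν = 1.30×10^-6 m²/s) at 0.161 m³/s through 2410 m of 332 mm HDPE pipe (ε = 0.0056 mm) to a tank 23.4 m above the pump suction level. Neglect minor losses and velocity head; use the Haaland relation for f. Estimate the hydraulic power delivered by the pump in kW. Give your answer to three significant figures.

P_hyd ≈ 64.0 kW

V = 4Q/(πD²) = 1.860 m/s; Re = 4.75×10^5; ε/D = 1.69×10^-5; f = 0.01337
h_f = f(L/D)V²/2g = 17.11 m
Total head H = z + h_f = 23.4 + 17.11 = 40.51 m
P_hyd = ρgQH = 999.5·9.81·0.161·40.51 = 63.96 kW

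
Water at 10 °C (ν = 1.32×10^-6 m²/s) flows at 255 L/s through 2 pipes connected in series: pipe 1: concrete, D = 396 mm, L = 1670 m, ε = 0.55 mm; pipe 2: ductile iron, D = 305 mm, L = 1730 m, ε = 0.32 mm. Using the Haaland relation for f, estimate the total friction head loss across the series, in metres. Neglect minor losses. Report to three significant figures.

Pipe 1: V = 2.070 m/s, Re = 6.21×10^5, ε/D = 0.00139, f = 0.02168, h_1 = f(L/D)V²/2g = 19.98 m
Pipe 2: V = 3.490 m/s, Re = 8.06×10^5, ε/D = 0.00105, f = 0.02022, h_2 = f(L/D)V²/2g = 71.22 m
Series → Q common, losses add: H = Σh = 91.20 m

H ≈ 91.2 m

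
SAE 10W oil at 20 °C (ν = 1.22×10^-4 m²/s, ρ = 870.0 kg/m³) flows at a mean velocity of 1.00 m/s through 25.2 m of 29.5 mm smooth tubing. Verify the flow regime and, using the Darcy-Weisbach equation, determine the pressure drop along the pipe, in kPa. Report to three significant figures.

Re = VD/ν = 1.00·0.02950/1.22×10^-4 = 242 → laminar (Re < 2300)
f = 64/Re = 0.2647
h_f = f(L/D)V²/(2g) = 0.2647·(25.2/0.02950)·1.00²/(2·9.81) = 11.52 m
Δp = ρg·h_f = 870.0·9.81·11.52 = 98.35 kPa

Δp ≈ 98.4 kPa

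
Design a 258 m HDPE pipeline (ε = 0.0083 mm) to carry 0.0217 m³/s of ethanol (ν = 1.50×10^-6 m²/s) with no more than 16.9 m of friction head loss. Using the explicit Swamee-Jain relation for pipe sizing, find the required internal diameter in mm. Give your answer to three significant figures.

D ≈ 101 mm

Swamee-Jain (Type III): D = 0.66·[ε^1.25·(LQ²/(gh_f))^4.75 + ν·Q^9.4·(L/(gh_f))^5.2]^0.04
LQ²/(gh_f) = 7.328×10^-4; L/(gh_f) = 1.556
Term 1 = ε^1.25·(…)^4.75 = 5.72×10^-22; Term 2 = ν·Q^9.4·(…)^5.2 = 3.45×10^-21
D = 0.66·(5.72×10^-22 + 3.45×10^-21)^0.04 = 0.1009 m = 101 mm
Check: V = 2.72 m/s, Re = 1.83×10^5, f = 0.01649, h_f = 15.9 m ≈ 16.9 m ✓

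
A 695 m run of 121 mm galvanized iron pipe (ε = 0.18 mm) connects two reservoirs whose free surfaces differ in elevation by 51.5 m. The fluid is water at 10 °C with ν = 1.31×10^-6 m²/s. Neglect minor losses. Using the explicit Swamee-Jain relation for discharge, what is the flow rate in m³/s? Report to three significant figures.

Swamee-Jain (Type II): Q = -0.965·√(gD⁵h_f/L)·ln[ε/(3.7D) + √(3.17ν²L/(gD³h_f))]
√(gD⁵h_f/L) = √(9.81·0.121⁵·51.5/695) = 0.004342
ε/(3.7D) = 4.02×10^-4; √(3.17ν²L/(gD³h_f)) = 6.50×10^-5
Q = -0.965·0.004342·ln(4.670×10^-4) = 0.03214 m³/s
Check: V = 2.79 m/s, Re = 2.58×10^5, f = 0.02269, h_f = 51.9 m ≈ 51.5 m ✓

Q ≈ 0.0321 m³/s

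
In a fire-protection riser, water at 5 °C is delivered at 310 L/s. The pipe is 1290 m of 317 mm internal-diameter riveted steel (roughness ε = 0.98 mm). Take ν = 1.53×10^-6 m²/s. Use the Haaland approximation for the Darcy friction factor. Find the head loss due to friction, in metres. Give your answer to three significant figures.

h_f ≈ 85.1 m

V = 4Q/(πD²) = 4·0.310/(π·0.317²) = 3.928 m/s
Re = VD/ν = 3.928·0.317/1.53×10^-6 = 8.14×10^5 → turbulent
ε/D = 0.98/317 = 0.00309
Haaland: f = 0.02659
h_f = f(L/D)V²/(2g) = 0.02659·(1290/0.317)·3.928²/(2·9.81) = 85.08 m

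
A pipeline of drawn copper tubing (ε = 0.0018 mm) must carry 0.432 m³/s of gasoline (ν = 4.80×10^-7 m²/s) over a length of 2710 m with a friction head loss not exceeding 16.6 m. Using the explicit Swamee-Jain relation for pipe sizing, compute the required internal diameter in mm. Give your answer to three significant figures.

Swamee-Jain (Type III): D = 0.66·[ε^1.25·(LQ²/(gh_f))^4.75 + ν·Q^9.4·(L/(gh_f))^5.2]^0.04
LQ²/(gh_f) = 3.106; L/(gh_f) = 16.64
Term 1 = ε^1.25·(…)^4.75 = 1.43×10^-5; Term 2 = ν·Q^9.4·(…)^5.2 = 4.03×10^-4
D = 0.66·(1.43×10^-5 + 4.03×10^-4)^0.04 = 0.4835 m = 483 mm
Check: V = 2.35 m/s, Re = 2.37×10^6, f = 0.01025, h_f = 16.2 m ≈ 16.6 m ✓

D ≈ 483 mm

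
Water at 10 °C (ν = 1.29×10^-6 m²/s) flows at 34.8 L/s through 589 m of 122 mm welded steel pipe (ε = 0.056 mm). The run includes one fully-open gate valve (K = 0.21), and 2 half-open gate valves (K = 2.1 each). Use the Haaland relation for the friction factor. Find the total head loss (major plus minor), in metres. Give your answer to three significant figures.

H_L ≈ 41.1 m

V = 4Q/(πD²) = 2.977 m/s; V²/2g = 0.4517 m
Re = 2.82×10^5, ε/D = 4.59×10^-4 → f = 0.01791 (Haaland)
Major: h_f = f(L/D)·V²/2g = 0.01791·4828·0.4517 = 39.06 m
Minor: ΣK = 4.41; h_m = ΣK·V²/2g = 1.992 m
Total H_L = 39.06 + 1.992 = 41.05 m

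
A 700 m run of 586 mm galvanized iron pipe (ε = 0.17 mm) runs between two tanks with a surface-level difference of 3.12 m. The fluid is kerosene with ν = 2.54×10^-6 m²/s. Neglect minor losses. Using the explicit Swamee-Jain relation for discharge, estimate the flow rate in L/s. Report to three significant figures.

Q ≈ 476 L/s

Swamee-Jain (Type II): Q = -0.965·√(gD⁵h_f/L)·ln[ε/(3.7D) + √(3.17ν²L/(gD³h_f))]
√(gD⁵h_f/L) = √(9.81·0.586⁵·3.12/700) = 0.05497
ε/(3.7D) = 7.84×10^-5; √(3.17ν²L/(gD³h_f)) = 4.82×10^-5
Q = -0.965·0.05497·ln(1.266×10^-4) = 0.4760 m³/s
Check: V = 1.77 m/s, Re = 4.07×10^5, f = 0.01655, h_f = 3.14 m ≈ 3.12 m ✓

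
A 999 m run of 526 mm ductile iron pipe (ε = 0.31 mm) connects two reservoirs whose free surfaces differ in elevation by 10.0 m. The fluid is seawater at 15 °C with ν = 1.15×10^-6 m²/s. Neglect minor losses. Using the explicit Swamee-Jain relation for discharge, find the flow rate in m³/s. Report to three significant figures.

Q ≈ 0.524 m³/s

Swamee-Jain (Type II): Q = -0.965·√(gD⁵h_f/L)·ln[ε/(3.7D) + √(3.17ν²L/(gD³h_f))]
√(gD⁵h_f/L) = √(9.81·0.526⁵·10.0/999) = 0.06288
ε/(3.7D) = 1.59×10^-4; √(3.17ν²L/(gD³h_f)) = 1.71×10^-5
Q = -0.965·0.06288·ln(1.764×10^-4) = 0.5244 m³/s
Check: V = 2.41 m/s, Re = 1.10×10^6, f = 0.01783, h_f = 10.1 m ≈ 10.0 m ✓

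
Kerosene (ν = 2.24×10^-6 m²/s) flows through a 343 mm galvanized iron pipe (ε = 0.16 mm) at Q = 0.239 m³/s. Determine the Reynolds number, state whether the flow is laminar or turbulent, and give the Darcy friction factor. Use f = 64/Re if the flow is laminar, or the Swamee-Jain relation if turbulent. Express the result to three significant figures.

V = 4Q/(πD²) = 2.587 m/s
Re = VD/ν = 2.587·0.343/2.24×10^-6 = 3.96×10^5
Re > 4000 → turbulent; ε/D = 4.66×10^-4
Swamee-Jain: f = 0.01780

Re ≈ 3.96×10^5; turbulent; f ≈ 0.0178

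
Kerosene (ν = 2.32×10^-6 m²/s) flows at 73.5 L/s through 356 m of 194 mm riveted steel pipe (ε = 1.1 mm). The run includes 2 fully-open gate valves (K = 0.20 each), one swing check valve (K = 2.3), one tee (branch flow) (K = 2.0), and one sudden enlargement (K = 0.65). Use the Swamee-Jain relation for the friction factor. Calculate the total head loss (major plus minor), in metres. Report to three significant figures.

V = 4Q/(πD²) = 2.487 m/s; V²/2g = 0.3151 m
Re = 2.08×10^5, ε/D = 0.00567 → f = 0.03214 (Swamee-Jain)
Major: h_f = f(L/D)·V²/2g = 0.03214·1835·0.3151 = 18.59 m
Minor: ΣK = 5.35; h_m = ΣK·V²/2g = 1.686 m
Total H_L = 18.59 + 1.686 = 20.27 m

H_L ≈ 20.3 m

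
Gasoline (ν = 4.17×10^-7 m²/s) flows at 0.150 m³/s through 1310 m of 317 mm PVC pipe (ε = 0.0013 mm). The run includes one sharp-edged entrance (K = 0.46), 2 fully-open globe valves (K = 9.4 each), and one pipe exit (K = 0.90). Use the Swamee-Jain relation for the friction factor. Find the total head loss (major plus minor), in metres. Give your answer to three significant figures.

H_L ≈ 12.1 m

V = 4Q/(πD²) = 1.901 m/s; V²/2g = 0.1841 m
Re = 1.44×10^6, ε/D = 4.10×10^-6 → f = 0.01105 (Swamee-Jain)
Major: h_f = f(L/D)·V²/2g = 0.01105·4132·0.1841 = 8.407 m
Minor: ΣK = 20.2; h_m = ΣK·V²/2g = 3.712 m
Total H_L = 8.407 + 3.712 = 12.12 m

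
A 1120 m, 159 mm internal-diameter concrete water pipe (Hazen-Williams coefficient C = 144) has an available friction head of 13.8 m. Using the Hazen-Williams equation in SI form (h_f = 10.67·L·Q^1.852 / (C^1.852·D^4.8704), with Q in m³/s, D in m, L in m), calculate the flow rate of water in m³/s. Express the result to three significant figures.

Rearranging: Q = [h_f·C^1.852·D^4.8704 / (10.67·L)]^(1/1.852)
Q = [13.8·144^1.852·0.159^4.8704 / (10.67·1120)]^0.540 = 0.02965 m³/s

Q ≈ 0.0297 m³/s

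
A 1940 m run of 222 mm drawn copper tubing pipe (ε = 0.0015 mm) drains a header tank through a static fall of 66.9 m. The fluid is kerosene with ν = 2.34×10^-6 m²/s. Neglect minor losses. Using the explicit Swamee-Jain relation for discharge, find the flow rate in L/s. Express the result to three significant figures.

Swamee-Jain (Type II): Q = -0.965·√(gD⁵h_f/L)·ln[ε/(3.7D) + √(3.17ν²L/(gD³h_f))]
√(gD⁵h_f/L) = √(9.81·0.222⁵·66.9/1940) = 0.01351
ε/(3.7D) = 1.83×10^-6; √(3.17ν²L/(gD³h_f)) = 6.85×10^-5
Q = -0.965·0.01351·ln(7.031×10^-5) = 0.1246 m³/s
Check: V = 3.22 m/s, Re = 3.05×10^5, f = 0.01441, h_f = 66.5 m ≈ 66.9 m ✓

Q ≈ 125 L/s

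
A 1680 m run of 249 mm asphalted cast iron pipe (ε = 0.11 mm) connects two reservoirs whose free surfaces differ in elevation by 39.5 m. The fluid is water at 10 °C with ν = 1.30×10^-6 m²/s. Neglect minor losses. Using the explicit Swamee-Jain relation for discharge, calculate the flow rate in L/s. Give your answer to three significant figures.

Q ≈ 125 L/s

Swamee-Jain (Type II): Q = -0.965·√(gD⁵h_f/L)·ln[ε/(3.7D) + √(3.17ν²L/(gD³h_f))]
√(gD⁵h_f/L) = √(9.81·0.249⁵·39.5/1680) = 0.01486
ε/(3.7D) = 1.19×10^-4; √(3.17ν²L/(gD³h_f)) = 3.88×10^-5
Q = -0.965·0.01486·ln(1.582×10^-4) = 0.1255 m³/s
Check: V = 2.58 m/s, Re = 4.94×10^5, f = 0.01741, h_f = 39.8 m ≈ 39.5 m ✓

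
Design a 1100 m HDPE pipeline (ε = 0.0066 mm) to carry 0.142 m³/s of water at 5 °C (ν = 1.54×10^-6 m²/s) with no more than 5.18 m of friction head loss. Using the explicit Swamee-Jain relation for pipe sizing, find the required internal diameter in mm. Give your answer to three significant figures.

Swamee-Jain (Type III): D = 0.66·[ε^1.25·(LQ²/(gh_f))^4.75 + ν·Q^9.4·(L/(gh_f))^5.2]^0.04
LQ²/(gh_f) = 0.4365; L/(gh_f) = 21.65
Term 1 = ε^1.25·(…)^4.75 = 6.52×10^-9; Term 2 = ν·Q^9.4·(…)^5.2 = 1.46×10^-7
D = 0.66·(6.52×10^-9 + 1.46×10^-7)^0.04 = 0.3522 m = 352 mm
Check: V = 1.46 m/s, Re = 3.33×10^5, f = 0.01433, h_f = 4.84 m ≈ 5.18 m ✓

D ≈ 352 mm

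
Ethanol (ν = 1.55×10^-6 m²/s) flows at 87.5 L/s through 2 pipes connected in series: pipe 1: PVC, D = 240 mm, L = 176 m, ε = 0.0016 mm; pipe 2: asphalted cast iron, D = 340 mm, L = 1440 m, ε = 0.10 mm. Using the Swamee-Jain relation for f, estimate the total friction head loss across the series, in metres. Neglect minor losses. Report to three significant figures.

Pipe 1: V = 1.934 m/s, Re = 2.99×10^5, ε/D = 6.67×10^-6, f = 0.01446, h_1 = f(L/D)V²/2g = 2.022 m
Pipe 2: V = 0.9637 m/s, Re = 2.11×10^5, ε/D = 2.94×10^-4, f = 0.01764, h_2 = f(L/D)V²/2g = 3.537 m
Series → Q common, losses add: H = Σh = 5.559 m

H ≈ 5.56 m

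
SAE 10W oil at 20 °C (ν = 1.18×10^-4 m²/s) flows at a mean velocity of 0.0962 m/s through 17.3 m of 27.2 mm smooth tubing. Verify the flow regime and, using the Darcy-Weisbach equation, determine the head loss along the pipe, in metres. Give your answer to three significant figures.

Re = VD/ν = 0.0962·0.02720/1.18×10^-4 = 22.2 → laminar (Re < 2300)
f = 64/Re = 2.886
h_f = f(L/D)V²/(2g) = 2.886·(17.3/0.02720)·0.0962²/(2·9.81) = 0.8659 m

h_f ≈ 0.866 m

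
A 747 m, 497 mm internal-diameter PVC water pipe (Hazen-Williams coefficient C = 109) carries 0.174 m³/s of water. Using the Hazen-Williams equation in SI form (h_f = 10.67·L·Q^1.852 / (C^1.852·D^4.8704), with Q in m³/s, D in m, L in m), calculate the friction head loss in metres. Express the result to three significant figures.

h_f ≈ 1.59 m

h_f = 10.67·747·0.174^1.852 / (109^1.852·0.497^4.8704) = 1.587 m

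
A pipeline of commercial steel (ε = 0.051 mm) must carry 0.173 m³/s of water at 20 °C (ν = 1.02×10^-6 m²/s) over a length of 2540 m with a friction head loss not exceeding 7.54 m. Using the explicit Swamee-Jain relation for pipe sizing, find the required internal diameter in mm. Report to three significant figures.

Swamee-Jain (Type III): D = 0.66·[ε^1.25·(LQ²/(gh_f))^4.75 + ν·Q^9.4·(L/(gh_f))^5.2]^0.04
LQ²/(gh_f) = 1.028; L/(gh_f) = 34.34
Term 1 = ε^1.25·(…)^4.75 = 4.91×10^-6; Term 2 = ν·Q^9.4·(…)^5.2 = 6.80×10^-6
D = 0.66·(4.91×10^-6 + 6.80×10^-6)^0.04 = 0.4191 m = 419 mm
Check: V = 1.25 m/s, Re = 5.15×10^5, f = 0.01467, h_f = 7.13 m ≈ 7.54 m ✓

D ≈ 419 mm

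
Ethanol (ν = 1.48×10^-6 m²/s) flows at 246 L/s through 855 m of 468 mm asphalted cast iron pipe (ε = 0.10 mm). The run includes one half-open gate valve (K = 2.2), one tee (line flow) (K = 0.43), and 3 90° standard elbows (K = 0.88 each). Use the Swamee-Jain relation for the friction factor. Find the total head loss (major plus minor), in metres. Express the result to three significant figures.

V = 4Q/(πD²) = 1.430 m/s; V²/2g = 0.1042 m
Re = 4.52×10^5, ε/D = 2.14×10^-4 → f = 0.01577 (Swamee-Jain)
Major: h_f = f(L/D)·V²/2g = 0.01577·1827·0.1042 = 3.004 m
Minor: ΣK = 5.27; h_m = ΣK·V²/2g = 0.5493 m
Total H_L = 3.004 + 0.5493 = 3.553 m

H_L ≈ 3.55 m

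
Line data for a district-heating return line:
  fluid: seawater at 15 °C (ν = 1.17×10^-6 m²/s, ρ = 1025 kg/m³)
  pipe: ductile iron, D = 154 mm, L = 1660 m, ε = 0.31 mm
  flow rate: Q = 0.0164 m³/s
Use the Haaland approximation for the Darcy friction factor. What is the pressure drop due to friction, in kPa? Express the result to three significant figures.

Δp ≈ 106 kPa

V = 4Q/(πD²) = 4·0.0164/(π·0.154²) = 0.8805 m/s
Re = VD/ν = 0.8805·0.154/1.17×10^-6 = 1.16×10^5 → turbulent
ε/D = 0.31/154 = 0.00201
Haaland: f = 0.02482
h_f = f(L/D)V²/(2g) = 0.02482·(1660/0.154)·0.8805²/(2·9.81) = 10.57 m
Δp = ρg·h_f = 1025·9.81·10.57 = 106.3 kPa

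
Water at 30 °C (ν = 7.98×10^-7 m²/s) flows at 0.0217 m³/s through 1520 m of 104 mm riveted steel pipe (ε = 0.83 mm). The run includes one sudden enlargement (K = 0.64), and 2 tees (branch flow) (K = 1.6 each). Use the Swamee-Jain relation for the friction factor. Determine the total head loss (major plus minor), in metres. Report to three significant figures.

V = 4Q/(πD²) = 2.554 m/s; V²/2g = 0.3326 m
Re = 3.33×10^5, ε/D = 0.00798 → f = 0.03549 (Swamee-Jain)
Major: h_f = f(L/D)·V²/2g = 0.03549·14615·0.3326 = 172.5 m
Minor: ΣK = 3.84; h_m = ΣK·V²/2g = 1.277 m
Total H_L = 172.5 + 1.277 = 173.8 m

H_L ≈ 174 m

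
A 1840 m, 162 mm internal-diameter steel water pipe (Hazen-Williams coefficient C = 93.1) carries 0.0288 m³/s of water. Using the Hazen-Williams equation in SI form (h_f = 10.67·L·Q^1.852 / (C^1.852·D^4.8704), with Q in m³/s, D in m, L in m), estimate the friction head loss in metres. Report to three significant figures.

h_f ≈ 44.0 m

h_f = 10.67·1840·0.0288^1.852 / (93.1^1.852·0.162^4.8704) = 43.98 m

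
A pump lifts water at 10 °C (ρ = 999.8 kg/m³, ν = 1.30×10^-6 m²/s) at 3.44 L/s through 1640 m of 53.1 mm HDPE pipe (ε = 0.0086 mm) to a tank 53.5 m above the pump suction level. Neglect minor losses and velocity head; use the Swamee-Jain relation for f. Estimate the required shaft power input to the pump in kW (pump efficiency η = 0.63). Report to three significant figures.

P_shaft ≈ 7.02 kW

V = 4Q/(πD²) = 1.553 m/s; Re = 6.34×10^4; ε/D = 1.62×10^-4; f = 0.02042
h_f = f(L/D)V²/2g = 77.57 m
Total head H = z + h_f = 53.5 + 77.57 = 131.1 m
P_hyd = ρgQH = 999.8·9.81·0.00344·131.1 = 4.422 kW
P_shaft = P_hyd/η = 4.422/0.63 = 7.020 kW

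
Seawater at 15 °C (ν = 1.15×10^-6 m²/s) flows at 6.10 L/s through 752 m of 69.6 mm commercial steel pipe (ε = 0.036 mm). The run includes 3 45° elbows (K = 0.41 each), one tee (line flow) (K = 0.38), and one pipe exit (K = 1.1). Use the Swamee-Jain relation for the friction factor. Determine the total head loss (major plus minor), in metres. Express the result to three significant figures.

H_L ≈ 29.5 m

V = 4Q/(πD²) = 1.603 m/s; V²/2g = 0.1310 m
Re = 9.70×10^4, ε/D = 5.17×10^-4 → f = 0.02057 (Swamee-Jain)
Major: h_f = f(L/D)·V²/2g = 0.02057·10805·0.1310 = 29.12 m
Minor: ΣK = 2.71; h_m = ΣK·V²/2g = 0.3551 m
Total H_L = 29.12 + 0.3551 = 29.47 m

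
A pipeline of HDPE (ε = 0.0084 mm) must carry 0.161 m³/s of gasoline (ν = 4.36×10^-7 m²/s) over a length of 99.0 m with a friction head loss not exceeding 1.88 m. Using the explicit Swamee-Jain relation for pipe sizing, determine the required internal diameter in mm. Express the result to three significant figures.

Swamee-Jain (Type III): D = 0.66·[ε^1.25·(LQ²/(gh_f))^4.75 + ν·Q^9.4·(L/(gh_f))^5.2]^0.04
LQ²/(gh_f) = 0.1391; L/(gh_f) = 5.368
Term 1 = ε^1.25·(…)^4.75 = 3.86×10^-11; Term 2 = ν·Q^9.4·(…)^5.2 = 9.52×10^-11
D = 0.66·(3.86×10^-11 + 9.52×10^-11)^0.04 = 0.2658 m = 266 mm
Check: V = 2.90 m/s, Re = 1.77×10^6, f = 0.01155, h_f = 1.84 m ≈ 1.88 m ✓

D ≈ 266 mm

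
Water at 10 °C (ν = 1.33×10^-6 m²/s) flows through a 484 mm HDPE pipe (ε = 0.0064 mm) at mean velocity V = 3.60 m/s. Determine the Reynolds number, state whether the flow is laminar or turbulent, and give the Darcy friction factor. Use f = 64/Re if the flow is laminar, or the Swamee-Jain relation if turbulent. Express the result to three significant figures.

Re = VD/ν = 3.600·0.484/1.33×10^-6 = 1.31×10^6
Re > 4000 → turbulent; ε/D = 1.32×10^-5
Swamee-Jain: f = 0.01147

Re ≈ 1.31×10^6; turbulent; f ≈ 0.0115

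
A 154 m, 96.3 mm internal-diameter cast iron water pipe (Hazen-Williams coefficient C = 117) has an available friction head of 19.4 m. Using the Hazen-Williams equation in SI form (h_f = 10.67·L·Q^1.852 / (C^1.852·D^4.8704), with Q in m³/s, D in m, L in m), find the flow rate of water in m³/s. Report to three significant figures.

Q ≈ 0.0226 m³/s

Rearranging: Q = [h_f·C^1.852·D^4.8704 / (10.67·L)]^(1/1.852)
Q = [19.4·117^1.852·0.0963^4.8704 / (10.67·154)]^0.540 = 0.02261 m³/s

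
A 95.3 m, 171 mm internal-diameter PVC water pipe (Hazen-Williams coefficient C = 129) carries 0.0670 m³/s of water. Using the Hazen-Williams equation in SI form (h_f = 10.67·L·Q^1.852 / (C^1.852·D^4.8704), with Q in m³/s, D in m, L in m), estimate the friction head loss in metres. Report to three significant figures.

h_f = 10.67·95.3·0.0670^1.852 / (129^1.852·0.171^4.8704) = 4.570 m

h_f ≈ 4.57 m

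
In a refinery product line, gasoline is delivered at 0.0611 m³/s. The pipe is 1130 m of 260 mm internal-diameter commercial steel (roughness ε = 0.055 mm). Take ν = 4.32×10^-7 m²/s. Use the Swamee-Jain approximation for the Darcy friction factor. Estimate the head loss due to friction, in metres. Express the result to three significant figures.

h_f ≈ 4.47 m

V = 4Q/(πD²) = 4·0.0611/(π·0.260²) = 1.151 m/s
Re = VD/ν = 1.151·0.260/4.32×10^-7 = 6.93×10^5 → turbulent
ε/D = 0.055/260 = 2.12×10^-4
Swamee-Jain: f = 0.01524
h_f = f(L/D)V²/(2g) = 0.01524·(1130/0.260)·1.151²/(2·9.81) = 4.470 m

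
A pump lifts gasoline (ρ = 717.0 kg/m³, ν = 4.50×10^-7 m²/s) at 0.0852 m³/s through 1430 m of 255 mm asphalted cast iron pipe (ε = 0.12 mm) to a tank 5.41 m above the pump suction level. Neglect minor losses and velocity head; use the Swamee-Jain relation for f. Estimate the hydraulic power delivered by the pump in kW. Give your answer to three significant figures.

P_hyd ≈ 11.4 kW

V = 4Q/(πD²) = 1.668 m/s; Re = 9.45×10^5; ε/D = 4.71×10^-4; f = 0.01713
h_f = f(L/D)V²/2g = 13.63 m
Total head H = z + h_f = 5.41 + 13.63 = 19.04 m
P_hyd = ρgQH = 717.0·9.81·0.0852·19.04 = 11.41 kW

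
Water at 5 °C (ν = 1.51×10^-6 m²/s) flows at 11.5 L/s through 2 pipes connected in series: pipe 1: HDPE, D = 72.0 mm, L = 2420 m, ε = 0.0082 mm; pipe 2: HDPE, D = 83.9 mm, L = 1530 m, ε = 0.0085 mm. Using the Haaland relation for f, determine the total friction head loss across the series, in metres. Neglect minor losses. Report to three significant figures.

H ≈ 309 m

Pipe 1: V = 2.825 m/s, Re = 1.35×10^5, ε/D = 1.14×10^-4, f = 0.01738, h_1 = f(L/D)V²/2g = 237.5 m
Pipe 2: V = 2.080 m/s, Re = 1.16×10^5, ε/D = 1.01×10^-4, f = 0.01779, h_2 = f(L/D)V²/2g = 71.54 m
Series → Q common, losses add: H = Σh = 309.0 m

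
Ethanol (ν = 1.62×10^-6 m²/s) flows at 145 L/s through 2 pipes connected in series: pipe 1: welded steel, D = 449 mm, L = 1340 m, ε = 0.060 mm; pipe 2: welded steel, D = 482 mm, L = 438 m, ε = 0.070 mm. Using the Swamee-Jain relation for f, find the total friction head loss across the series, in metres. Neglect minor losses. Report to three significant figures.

H ≈ 2.53 m

Pipe 1: V = 0.9158 m/s, Re = 2.54×10^5, ε/D = 1.34×10^-4, f = 0.01610, h_1 = f(L/D)V²/2g = 2.054 m
Pipe 2: V = 0.7947 m/s, Re = 2.36×10^5, ε/D = 1.45×10^-4, f = 0.01635, h_2 = f(L/D)V²/2g = 0.4782 m
Series → Q common, losses add: H = Σh = 2.532 m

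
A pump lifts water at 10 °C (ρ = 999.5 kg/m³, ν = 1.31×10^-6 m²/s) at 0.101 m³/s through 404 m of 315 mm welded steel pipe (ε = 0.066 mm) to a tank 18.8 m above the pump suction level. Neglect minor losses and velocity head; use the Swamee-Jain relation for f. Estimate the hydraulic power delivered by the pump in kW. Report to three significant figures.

V = 4Q/(πD²) = 1.296 m/s; Re = 3.12×10^5; ε/D = 2.10×10^-4; f = 0.01632
h_f = f(L/D)V²/2g = 1.792 m
Total head H = z + h_f = 18.8 + 1.792 = 20.59 m
P_hyd = ρgQH = 999.5·9.81·0.101·20.59 = 20.39 kW

P_hyd ≈ 20.4 kW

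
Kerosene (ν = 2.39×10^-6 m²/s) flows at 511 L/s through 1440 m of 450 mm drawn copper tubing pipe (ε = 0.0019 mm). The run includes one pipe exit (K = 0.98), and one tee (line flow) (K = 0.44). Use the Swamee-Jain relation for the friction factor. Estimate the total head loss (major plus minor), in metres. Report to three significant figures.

V = 4Q/(πD²) = 3.213 m/s; V²/2g = 0.5262 m
Re = 6.05×10^5, ε/D = 4.22×10^-6 → f = 0.01273 (Swamee-Jain)
Major: h_f = f(L/D)·V²/2g = 0.01273·3200·0.5262 = 21.44 m
Minor: ΣK = 1.42; h_m = ΣK·V²/2g = 0.7471 m
Total H_L = 21.44 + 0.7471 = 22.19 m

H_L ≈ 22.2 m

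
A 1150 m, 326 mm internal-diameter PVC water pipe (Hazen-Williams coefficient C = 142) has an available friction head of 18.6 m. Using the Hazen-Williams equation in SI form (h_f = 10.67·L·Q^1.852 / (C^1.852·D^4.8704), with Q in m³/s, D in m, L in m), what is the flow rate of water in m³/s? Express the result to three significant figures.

Q ≈ 0.224 m³/s

Rearranging: Q = [h_f·C^1.852·D^4.8704 / (10.67·L)]^(1/1.852)
Q = [18.6·142^1.852·0.326^4.8704 / (10.67·1150)]^0.540 = 0.2238 m³/s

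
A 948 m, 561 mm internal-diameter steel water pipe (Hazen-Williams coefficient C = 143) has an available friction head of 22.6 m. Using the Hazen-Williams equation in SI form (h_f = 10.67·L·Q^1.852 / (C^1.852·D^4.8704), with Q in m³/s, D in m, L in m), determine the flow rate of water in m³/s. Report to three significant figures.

Q ≈ 1.16 m³/s

Rearranging: Q = [h_f·C^1.852·D^4.8704 / (10.67·L)]^(1/1.852)
Q = [22.6·143^1.852·0.561^4.8704 / (10.67·948)]^0.540 = 1.158 m³/s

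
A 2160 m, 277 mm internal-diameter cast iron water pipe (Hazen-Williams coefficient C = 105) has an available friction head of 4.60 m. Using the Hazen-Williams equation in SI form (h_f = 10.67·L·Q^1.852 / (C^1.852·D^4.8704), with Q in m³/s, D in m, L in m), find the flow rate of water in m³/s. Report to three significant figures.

Rearranging: Q = [h_f·C^1.852·D^4.8704 / (10.67·L)]^(1/1.852)
Q = [4.60·105^1.852·0.277^4.8704 / (10.67·2160)]^0.540 = 0.03608 m³/s

Q ≈ 0.0361 m³/s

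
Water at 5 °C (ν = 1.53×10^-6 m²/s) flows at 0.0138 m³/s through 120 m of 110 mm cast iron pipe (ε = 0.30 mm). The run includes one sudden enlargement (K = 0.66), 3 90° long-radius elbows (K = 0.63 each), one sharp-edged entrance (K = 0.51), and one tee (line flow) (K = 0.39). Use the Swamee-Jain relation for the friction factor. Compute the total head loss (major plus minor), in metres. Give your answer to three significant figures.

V = 4Q/(πD²) = 1.452 m/s; V²/2g = 0.1075 m
Re = 1.04×10^5, ε/D = 0.00273 → f = 0.02705 (Swamee-Jain)
Major: h_f = f(L/D)·V²/2g = 0.02705·1091·0.1075 = 3.171 m
Minor: ΣK = 3.45; h_m = ΣK·V²/2g = 0.3708 m
Total H_L = 3.171 + 0.3708 = 3.542 m

H_L ≈ 3.54 m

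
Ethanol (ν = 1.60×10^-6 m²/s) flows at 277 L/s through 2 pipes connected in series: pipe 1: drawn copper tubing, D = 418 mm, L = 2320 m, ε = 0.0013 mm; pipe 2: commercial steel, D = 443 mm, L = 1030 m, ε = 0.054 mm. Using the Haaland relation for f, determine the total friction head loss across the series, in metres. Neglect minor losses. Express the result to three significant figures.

H ≈ 20.5 m

Pipe 1: V = 2.019 m/s, Re = 5.27×10^5, ε/D = 3.11×10^-6, f = 0.01297, h_1 = f(L/D)V²/2g = 14.95 m
Pipe 2: V = 1.797 m/s, Re = 4.98×10^5, ε/D = 1.22×10^-4, f = 0.01451, h_2 = f(L/D)V²/2g = 5.554 m
Series → Q common, losses add: H = Σh = 20.51 m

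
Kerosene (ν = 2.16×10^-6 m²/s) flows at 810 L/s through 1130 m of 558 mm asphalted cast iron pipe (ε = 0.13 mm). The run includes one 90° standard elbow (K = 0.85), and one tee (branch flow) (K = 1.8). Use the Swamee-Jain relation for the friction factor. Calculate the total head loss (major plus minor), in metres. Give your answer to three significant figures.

H_L ≈ 18.7 m

V = 4Q/(πD²) = 3.312 m/s; V²/2g = 0.5592 m
Re = 8.56×10^5, ε/D = 2.33×10^-4 → f = 0.01525 (Swamee-Jain)
Major: h_f = f(L/D)·V²/2g = 0.01525·2025·0.5592 = 17.27 m
Minor: ΣK = 2.65; h_m = ΣK·V²/2g = 1.482 m
Total H_L = 17.27 + 1.482 = 18.75 m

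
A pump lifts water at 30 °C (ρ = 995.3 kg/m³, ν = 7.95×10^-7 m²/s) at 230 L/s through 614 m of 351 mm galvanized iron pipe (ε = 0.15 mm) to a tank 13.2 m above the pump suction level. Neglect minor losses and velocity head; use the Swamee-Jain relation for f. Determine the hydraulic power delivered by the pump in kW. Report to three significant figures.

V = 4Q/(πD²) = 2.377 m/s; Re = 1.05×10^6; ε/D = 4.27×10^-4; f = 0.01676
h_f = f(L/D)V²/2g = 8.443 m
Total head H = z + h_f = 13.2 + 8.443 = 21.64 m
P_hyd = ρgQH = 995.3·9.81·0.230·21.64 = 48.60 kW

P_hyd ≈ 48.6 kW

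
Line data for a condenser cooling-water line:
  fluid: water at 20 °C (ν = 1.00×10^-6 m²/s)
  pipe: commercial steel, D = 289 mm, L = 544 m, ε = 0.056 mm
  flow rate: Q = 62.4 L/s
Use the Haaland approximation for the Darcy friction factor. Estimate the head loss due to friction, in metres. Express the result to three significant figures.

V = 4Q/(πD²) = 4·0.0624/(π·0.289²) = 0.9513 m/s
Re = VD/ν = 0.9513·0.289/1.00×10^-6 = 2.75×10^5 → turbulent
ε/D = 0.056/289 = 1.94×10^-4
Haaland: f = 0.01617
h_f = f(L/D)V²/(2g) = 0.01617·(544/0.289)·0.9513²/(2·9.81) = 1.404 m

h_f ≈ 1.40 m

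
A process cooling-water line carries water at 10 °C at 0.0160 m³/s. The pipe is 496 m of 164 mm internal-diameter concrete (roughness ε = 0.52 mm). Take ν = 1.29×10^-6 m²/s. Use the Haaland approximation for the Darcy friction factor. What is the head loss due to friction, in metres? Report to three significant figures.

V = 4Q/(πD²) = 4·0.0160/(π·0.164²) = 0.7574 m/s
Re = VD/ν = 0.7574·0.164/1.29×10^-6 = 9.63×10^4 → turbulent
ε/D = 0.52/164 = 0.00317
Haaland: f = 0.02780
h_f = f(L/D)V²/(2g) = 0.02780·(496/0.164)·0.7574²/(2·9.81) = 2.459 m

h_f ≈ 2.46 m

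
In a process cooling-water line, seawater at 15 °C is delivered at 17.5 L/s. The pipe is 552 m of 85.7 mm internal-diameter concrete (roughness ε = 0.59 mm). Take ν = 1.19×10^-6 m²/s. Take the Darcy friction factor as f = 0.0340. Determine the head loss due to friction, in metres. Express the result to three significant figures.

V = 4Q/(πD²) = 4·0.0175/(π·0.0857²) = 3.034 m/s
h_f = f(L/D)V²/(2g) = 0.03400·(552/0.0857)·3.034²/(2·9.81) = 102.7 m

h_f ≈ 103 m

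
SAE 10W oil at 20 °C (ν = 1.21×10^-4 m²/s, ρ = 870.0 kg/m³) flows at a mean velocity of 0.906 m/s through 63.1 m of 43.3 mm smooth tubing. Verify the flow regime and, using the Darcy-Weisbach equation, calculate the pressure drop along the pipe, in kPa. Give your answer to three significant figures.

Δp ≈ 103 kPa

Re = VD/ν = 0.906·0.04330/1.21×10^-4 = 324 → laminar (Re < 2300)
f = 64/Re = 0.1974
h_f = f(L/D)V²/(2g) = 0.1974·(63.1/0.04330)·0.906²/(2·9.81) = 12.04 m
Δp = ρg·h_f = 870.0·9.81·12.04 = 102.7 kPa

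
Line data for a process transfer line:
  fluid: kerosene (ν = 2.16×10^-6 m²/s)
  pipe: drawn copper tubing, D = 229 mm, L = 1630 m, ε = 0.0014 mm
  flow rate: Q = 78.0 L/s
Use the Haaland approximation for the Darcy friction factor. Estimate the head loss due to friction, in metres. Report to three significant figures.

h_f ≈ 20.2 m

V = 4Q/(πD²) = 4·0.0780/(π·0.229²) = 1.894 m/s
Re = VD/ν = 1.894·0.229/2.16×10^-6 = 2.01×10^5 → turbulent
ε/D = 0.0014/229 = 6.11×10^-6
Haaland: f = 0.01552
h_f = f(L/D)V²/(2g) = 0.01552·(1630/0.229)·1.894²/(2·9.81) = 20.20 m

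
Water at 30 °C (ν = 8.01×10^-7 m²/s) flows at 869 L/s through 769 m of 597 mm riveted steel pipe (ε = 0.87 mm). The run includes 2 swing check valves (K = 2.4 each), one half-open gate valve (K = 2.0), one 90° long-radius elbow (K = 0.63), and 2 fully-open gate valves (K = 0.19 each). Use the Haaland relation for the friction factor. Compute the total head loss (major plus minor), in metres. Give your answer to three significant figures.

V = 4Q/(πD²) = 3.104 m/s; V²/2g = 0.4912 m
Re = 2.31×10^6, ε/D = 0.00146 → f = 0.02170 (Haaland)
Major: h_f = f(L/D)·V²/2g = 0.02170·1288·0.4912 = 13.73 m
Minor: ΣK = 7.81; h_m = ΣK·V²/2g = 3.836 m
Total H_L = 13.73 + 3.836 = 17.57 m

H_L ≈ 17.6 m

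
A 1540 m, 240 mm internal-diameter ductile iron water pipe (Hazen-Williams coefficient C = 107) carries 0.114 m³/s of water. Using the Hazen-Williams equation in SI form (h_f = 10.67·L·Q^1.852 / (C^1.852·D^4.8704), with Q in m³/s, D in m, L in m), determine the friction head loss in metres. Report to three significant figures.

h_f = 10.67·1540·0.114^1.852 / (107^1.852·0.240^4.8704) = 53.61 m

h_f ≈ 53.6 m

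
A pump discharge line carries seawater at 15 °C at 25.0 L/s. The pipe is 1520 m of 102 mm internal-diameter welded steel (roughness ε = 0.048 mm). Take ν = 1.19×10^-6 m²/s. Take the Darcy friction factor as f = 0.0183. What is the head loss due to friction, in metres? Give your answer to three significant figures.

V = 4Q/(πD²) = 4·0.0250/(π·0.102²) = 3.059 m/s
h_f = f(L/D)V²/(2g) = 0.01830·(1520/0.102)·3.059²/(2·9.81) = 130.1 m

h_f ≈ 130 m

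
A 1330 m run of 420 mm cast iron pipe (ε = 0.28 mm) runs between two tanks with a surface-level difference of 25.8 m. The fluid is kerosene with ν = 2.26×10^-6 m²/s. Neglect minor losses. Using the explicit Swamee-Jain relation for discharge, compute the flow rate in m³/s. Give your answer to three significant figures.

Q ≈ 0.407 m³/s

Swamee-Jain (Type II): Q = -0.965·√(gD⁵h_f/L)·ln[ε/(3.7D) + √(3.17ν²L/(gD³h_f))]
√(gD⁵h_f/L) = √(9.81·0.420⁵·25.8/1330) = 0.04987
ε/(3.7D) = 1.80×10^-4; √(3.17ν²L/(gD³h_f)) = 3.39×10^-5
Q = -0.965·0.04987·ln(2.141×10^-4) = 0.4066 m³/s
Check: V = 2.93 m/s, Re = 5.45×10^5, f = 0.01868, h_f = 26.0 m ≈ 25.8 m ✓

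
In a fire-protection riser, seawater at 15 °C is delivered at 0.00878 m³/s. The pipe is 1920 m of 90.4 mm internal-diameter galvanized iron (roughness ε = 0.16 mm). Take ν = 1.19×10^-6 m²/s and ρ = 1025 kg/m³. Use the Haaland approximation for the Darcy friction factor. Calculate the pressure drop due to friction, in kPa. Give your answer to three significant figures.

V = 4Q/(πD²) = 4·0.00878/(π·0.0904²) = 1.368 m/s
Re = VD/ν = 1.368·0.0904/1.19×10^-6 = 1.04×10^5 → turbulent
ε/D = 0.16/90.4 = 0.00177
Haaland: f = 0.02429
h_f = f(L/D)V²/(2g) = 0.02429·(1920/0.0904)·1.368²/(2·9.81) = 49.21 m
Δp = ρg·h_f = 1025·9.81·49.21 = 494.8 kPa

Δp ≈ 495 kPa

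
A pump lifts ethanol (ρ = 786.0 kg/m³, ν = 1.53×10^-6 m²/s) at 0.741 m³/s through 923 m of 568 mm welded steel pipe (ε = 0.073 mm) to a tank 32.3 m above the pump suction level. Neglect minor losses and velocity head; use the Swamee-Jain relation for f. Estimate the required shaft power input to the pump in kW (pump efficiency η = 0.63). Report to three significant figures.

P_shaft ≈ 382 kW

V = 4Q/(πD²) = 2.924 m/s; Re = 1.09×10^6; ε/D = 1.29×10^-4; f = 0.01383
h_f = f(L/D)V²/2g = 9.794 m
Total head H = z + h_f = 32.3 + 9.794 = 42.09 m
P_hyd = ρgQH = 786.0·9.81·0.741·42.09 = 240.5 kW
P_shaft = P_hyd/η = 240.5/0.63 = 381.8 kW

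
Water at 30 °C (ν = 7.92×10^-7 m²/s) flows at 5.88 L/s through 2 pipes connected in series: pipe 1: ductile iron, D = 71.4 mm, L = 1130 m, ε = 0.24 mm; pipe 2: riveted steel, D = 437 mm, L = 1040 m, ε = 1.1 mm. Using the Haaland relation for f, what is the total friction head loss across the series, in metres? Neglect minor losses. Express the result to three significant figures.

Pipe 1: V = 1.469 m/s, Re = 1.32×10^5, ε/D = 0.00336, f = 0.02791, h_1 = f(L/D)V²/2g = 48.55 m
Pipe 2: V = 0.03920 m/s, Re = 2.16×10^4, ε/D = 0.00252, f = 0.03005, h_2 = f(L/D)V²/2g = 0.005602 m
Series → Q common, losses add: H = Σh = 48.56 m

H ≈ 48.6 m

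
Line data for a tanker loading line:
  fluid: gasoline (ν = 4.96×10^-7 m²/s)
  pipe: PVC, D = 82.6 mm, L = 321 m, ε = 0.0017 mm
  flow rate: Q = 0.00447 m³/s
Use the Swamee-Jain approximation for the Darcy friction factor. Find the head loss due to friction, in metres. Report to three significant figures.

V = 4Q/(πD²) = 4·0.00447/(π·0.0826²) = 0.8342 m/s
Re = VD/ν = 0.8342·0.0826/4.96×10^-7 = 1.39×10^5 → turbulent
ε/D = 0.0017/82.6 = 2.06×10^-5
Swamee-Jain: f = 0.01685
h_f = f(L/D)V²/(2g) = 0.01685·(321/0.0826)·0.8342²/(2·9.81) = 2.322 m

h_f ≈ 2.32 m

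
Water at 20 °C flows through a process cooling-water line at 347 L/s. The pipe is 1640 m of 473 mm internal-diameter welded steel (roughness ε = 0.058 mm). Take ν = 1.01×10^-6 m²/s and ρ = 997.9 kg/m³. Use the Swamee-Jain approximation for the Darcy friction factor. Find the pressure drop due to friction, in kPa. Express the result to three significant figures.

V = 4Q/(πD²) = 4·0.347/(π·0.473²) = 1.975 m/s
Re = VD/ν = 1.975·0.473/1.01×10^-6 = 9.25×10^5 → turbulent
ε/D = 0.058/473 = 1.23×10^-4
Swamee-Jain: f = 0.01391
h_f = f(L/D)V²/(2g) = 0.01391·(1640/0.473)·1.975²/(2·9.81) = 9.587 m
Δp = ρg·h_f = 997.9·9.81·9.587 = 93.86 kPa

Δp ≈ 93.9 kPa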